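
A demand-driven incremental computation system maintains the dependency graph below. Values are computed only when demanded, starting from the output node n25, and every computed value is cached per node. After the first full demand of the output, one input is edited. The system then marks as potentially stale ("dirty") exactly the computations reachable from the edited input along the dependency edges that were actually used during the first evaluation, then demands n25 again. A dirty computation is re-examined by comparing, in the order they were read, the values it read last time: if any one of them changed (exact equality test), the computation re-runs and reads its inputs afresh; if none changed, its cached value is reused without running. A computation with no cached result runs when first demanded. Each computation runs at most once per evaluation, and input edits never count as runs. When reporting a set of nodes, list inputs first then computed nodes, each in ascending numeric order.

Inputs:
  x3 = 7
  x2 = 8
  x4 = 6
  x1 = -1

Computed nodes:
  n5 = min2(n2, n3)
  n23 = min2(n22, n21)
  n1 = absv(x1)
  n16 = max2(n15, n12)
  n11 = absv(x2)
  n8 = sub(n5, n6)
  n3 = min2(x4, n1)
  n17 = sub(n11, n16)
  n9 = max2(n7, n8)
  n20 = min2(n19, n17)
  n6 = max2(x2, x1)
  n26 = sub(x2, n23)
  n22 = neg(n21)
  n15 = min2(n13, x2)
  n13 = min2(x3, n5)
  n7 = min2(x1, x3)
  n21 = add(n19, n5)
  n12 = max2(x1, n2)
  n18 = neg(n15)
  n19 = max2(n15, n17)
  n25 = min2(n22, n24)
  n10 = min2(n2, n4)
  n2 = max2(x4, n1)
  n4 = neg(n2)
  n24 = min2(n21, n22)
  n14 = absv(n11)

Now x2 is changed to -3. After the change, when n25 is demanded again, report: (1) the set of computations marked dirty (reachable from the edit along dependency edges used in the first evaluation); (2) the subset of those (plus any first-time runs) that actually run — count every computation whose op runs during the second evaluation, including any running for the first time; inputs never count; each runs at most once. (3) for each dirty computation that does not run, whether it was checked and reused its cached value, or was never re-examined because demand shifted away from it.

Marked dirty: n11, n15, n16, n17, n19, n21, n22, n24, n25.
Computations that run: n11, n15, n16, n17, n19, n21, n22, n24, n25 — 9 in total.
Every dirty computation ran.

First evaluation (everything demanded from the output):
  n1 = absv(-1) = 1
  n2 = max2(6, 1) = 6
  n3 = min2(6, 1) = 1
  n5 = min2(6, 1) = 1
  n11 = absv(8) = 8
  n12 = max2(-1, 6) = 6
  n13 = min2(7, 1) = 1
  n15 = min2(1, 8) = 1
  n16 = max2(1, 6) = 6
  n17 = sub(8, 6) = 2
  n19 = max2(1, 2) = 2
  n21 = add(2, 1) = 3
  n22 = neg(3) = -3
  n24 = min2(3, -3) = -3
  n25 = min2(-3, -3) = -3

Propagation after the edit:
  n11: runs — x2 8->-3; result 3.
  n15: runs — x2 8->-3; result -3.
  n16: runs — n15 1->-3; result 6 (same value as before).
  n17: runs — n11 8->3; result -3.
  n19: runs — n15 1->-3; n17 2->-3; result -3.
  n21: runs — n19 2->-3; result -2.
  n22: runs — n21 3->-2; result 2.
  n24: runs — n21 3->-2; n22 -3->2; result -2.
  n25: runs — n22 -3->2; n24 -3->-2; result -2.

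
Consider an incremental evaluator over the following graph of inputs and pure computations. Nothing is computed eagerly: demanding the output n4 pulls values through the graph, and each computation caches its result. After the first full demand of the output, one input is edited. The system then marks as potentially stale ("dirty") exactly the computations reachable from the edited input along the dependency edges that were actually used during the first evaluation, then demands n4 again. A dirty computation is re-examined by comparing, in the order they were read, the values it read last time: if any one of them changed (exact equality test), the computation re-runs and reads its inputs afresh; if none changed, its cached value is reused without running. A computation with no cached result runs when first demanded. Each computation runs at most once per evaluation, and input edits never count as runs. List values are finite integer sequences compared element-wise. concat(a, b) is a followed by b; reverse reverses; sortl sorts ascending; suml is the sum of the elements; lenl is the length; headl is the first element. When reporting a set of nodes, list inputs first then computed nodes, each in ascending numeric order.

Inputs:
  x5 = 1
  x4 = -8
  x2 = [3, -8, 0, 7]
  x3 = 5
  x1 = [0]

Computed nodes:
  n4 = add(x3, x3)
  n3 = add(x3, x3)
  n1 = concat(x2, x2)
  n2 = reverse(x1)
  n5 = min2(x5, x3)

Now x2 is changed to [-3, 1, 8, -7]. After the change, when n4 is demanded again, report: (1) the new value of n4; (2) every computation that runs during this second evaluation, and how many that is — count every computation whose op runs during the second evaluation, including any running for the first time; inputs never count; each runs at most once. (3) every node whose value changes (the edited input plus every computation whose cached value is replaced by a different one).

n4 now evaluates to 10.
Run set: none (0 run).
Changed values: x2.
The important point: nothing the output needs ever reads x2, so the edit is invisible to it.

Initial pass — values computed on the first demand:
  n4 = add(5, 5) = 10

Second demand — change propagation:
  no demanded computation ever read x2, so the edit dirties nothing and nothing runs.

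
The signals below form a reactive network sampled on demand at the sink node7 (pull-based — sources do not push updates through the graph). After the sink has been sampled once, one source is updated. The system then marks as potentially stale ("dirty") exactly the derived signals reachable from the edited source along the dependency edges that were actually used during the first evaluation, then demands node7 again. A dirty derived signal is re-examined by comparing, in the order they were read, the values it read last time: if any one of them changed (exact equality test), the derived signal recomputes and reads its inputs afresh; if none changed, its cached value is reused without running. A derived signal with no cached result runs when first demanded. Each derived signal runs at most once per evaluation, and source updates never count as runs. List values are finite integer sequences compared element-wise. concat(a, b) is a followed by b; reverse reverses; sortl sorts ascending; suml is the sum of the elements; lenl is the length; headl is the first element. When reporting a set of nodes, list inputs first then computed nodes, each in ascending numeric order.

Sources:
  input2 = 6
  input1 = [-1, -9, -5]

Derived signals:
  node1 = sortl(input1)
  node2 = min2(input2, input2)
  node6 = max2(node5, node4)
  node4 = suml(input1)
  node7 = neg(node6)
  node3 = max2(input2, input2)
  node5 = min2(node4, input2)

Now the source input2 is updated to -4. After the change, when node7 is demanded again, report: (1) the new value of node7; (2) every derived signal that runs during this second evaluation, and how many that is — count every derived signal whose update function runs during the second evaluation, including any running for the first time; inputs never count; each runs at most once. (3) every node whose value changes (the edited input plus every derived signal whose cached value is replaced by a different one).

node7 now evaluates to 15.
Run set: node5 (1 run).
Changed values: input2.
The important point: node5 recomputes to an identical value, and the output ends up unchanged.

Initial pass — values computed on the first demand:
  node4 = suml([-1, -9, -5]) = -15
  node5 = min2(-15, 6) = -15
  node6 = max2(-15, -15) = -15
  node7 = neg(-15) = 15

Second demand — change propagation:
  node5: re-runs because input2 6->-4; new result -15 (unchanged).
  node6: re-examined; everything it read last time is the same (node5 unchanged, node4 unchanged) — cache -15 kept, no run.
  node7: re-examined; everything it read last time is the same (node6 unchanged) — cache 15 kept, no run.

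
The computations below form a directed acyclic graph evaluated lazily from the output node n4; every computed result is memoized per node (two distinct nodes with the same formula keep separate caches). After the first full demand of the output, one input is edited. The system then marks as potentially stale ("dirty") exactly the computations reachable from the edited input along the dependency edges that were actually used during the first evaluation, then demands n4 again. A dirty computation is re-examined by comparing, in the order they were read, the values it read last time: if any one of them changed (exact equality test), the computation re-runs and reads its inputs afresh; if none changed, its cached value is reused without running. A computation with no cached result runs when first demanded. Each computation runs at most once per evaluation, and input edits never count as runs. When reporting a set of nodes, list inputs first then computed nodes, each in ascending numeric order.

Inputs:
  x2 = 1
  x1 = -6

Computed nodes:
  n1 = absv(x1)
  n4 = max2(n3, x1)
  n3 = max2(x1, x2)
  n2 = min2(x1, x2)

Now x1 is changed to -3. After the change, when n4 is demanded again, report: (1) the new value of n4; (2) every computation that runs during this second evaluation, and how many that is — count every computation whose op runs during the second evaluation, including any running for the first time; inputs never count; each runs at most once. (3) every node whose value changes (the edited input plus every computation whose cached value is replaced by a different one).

First demand of the output computes:
  n3 = max2(-6, 1) = 1
  n4 = max2(1, -6) = 1

After the edit, cleaning proceeds:
  n3: a read changed (x1 -6->-3) — executes, giving 1 — identical to its old value.
  n4: a read changed (x1 -6->-3) — executes, giving 1 — identical to its old value.

Demanding n4 again yields 1.
2 computations run: n3, n4.
The nodes whose values change: x1.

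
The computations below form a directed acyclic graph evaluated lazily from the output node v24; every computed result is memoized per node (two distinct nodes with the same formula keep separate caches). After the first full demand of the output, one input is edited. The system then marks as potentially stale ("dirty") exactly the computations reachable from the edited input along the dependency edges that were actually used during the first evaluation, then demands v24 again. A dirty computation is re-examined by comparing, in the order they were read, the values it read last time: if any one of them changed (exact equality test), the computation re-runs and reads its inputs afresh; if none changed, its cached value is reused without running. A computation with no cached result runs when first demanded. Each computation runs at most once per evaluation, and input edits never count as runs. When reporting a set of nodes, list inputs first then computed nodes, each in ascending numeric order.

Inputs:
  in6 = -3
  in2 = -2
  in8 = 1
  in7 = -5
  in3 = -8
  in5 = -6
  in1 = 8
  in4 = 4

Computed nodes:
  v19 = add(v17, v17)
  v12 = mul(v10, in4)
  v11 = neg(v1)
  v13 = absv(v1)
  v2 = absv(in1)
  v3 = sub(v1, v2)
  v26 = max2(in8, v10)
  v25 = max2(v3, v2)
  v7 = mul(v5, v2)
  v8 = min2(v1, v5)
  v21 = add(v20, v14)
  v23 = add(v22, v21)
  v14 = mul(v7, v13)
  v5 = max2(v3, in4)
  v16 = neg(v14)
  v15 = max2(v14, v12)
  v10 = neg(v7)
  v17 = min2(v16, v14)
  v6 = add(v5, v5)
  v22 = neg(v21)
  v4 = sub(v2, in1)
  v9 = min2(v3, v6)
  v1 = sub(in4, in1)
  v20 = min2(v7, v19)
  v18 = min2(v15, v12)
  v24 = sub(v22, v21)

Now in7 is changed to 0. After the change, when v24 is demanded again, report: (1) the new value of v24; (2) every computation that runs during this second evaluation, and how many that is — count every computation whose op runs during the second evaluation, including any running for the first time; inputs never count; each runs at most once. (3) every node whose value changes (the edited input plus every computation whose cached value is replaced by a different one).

First demand of the output computes:
  v1 = sub(4, 8) = -4
  v2 = absv(8) = 8
  v3 = sub(-4, 8) = -12
  v5 = max2(-12, 4) = 4
  v7 = mul(4, 8) = 32
  v13 = absv(-4) = 4
  v14 = mul(32, 4) = 128
  v16 = neg(128) = -128
  v17 = min2(-128, 128) = -128
  v19 = add(-128, -128) = -256
  v20 = min2(32, -256) = -256
  v21 = add(-256, 128) = -128
  v22 = neg(-128) = 128
  v24 = sub(128, -128) = 256

After the edit, cleaning proceeds:
  no node depends on in7 at all; the second demand re-runs nothing.

Note the shortcut — nothing in the graph depends on in7 at all, so no recomputation happens.

Demanding v24 again yields 256.
0 computations run: none.
The nodes whose values change: in7.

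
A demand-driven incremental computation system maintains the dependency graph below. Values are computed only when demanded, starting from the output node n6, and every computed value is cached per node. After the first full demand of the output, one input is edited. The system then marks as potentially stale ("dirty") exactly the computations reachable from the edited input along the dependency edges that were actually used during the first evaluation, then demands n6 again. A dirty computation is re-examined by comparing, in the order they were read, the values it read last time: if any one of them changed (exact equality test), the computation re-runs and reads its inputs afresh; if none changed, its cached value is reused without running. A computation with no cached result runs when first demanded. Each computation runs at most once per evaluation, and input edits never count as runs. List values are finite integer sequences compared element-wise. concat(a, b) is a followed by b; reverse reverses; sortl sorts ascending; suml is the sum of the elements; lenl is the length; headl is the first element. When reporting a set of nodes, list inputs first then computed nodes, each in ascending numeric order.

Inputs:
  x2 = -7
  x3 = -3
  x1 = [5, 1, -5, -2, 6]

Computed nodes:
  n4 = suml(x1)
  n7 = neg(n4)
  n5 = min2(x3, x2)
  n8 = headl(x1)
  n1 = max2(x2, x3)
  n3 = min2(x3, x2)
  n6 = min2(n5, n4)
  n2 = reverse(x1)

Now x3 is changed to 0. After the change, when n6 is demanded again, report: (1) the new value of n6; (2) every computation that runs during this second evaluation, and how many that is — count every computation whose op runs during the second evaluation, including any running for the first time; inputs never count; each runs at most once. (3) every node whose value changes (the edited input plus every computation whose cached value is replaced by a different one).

New value of n6: -7.
Computations that run: n5 — 1 in total.
Values that change: x3.
Key observation: the change is absorbed at n5 — it re-runs but produces the same value, and the output's value is unchanged.

First evaluation (everything demanded from the output):
  n4 = suml([5, 1, -5, -2, 6]) = 5
  n5 = min2(-3, -7) = -7
  n6 = min2(-7, 5) = -7

Propagation after the edit:
  n5: runs — x3 -3->0; result -7 (same value as before).
  n6: checked — values it read are unchanged (n5 unchanged, n4 unchanged); reused cached -7 without running.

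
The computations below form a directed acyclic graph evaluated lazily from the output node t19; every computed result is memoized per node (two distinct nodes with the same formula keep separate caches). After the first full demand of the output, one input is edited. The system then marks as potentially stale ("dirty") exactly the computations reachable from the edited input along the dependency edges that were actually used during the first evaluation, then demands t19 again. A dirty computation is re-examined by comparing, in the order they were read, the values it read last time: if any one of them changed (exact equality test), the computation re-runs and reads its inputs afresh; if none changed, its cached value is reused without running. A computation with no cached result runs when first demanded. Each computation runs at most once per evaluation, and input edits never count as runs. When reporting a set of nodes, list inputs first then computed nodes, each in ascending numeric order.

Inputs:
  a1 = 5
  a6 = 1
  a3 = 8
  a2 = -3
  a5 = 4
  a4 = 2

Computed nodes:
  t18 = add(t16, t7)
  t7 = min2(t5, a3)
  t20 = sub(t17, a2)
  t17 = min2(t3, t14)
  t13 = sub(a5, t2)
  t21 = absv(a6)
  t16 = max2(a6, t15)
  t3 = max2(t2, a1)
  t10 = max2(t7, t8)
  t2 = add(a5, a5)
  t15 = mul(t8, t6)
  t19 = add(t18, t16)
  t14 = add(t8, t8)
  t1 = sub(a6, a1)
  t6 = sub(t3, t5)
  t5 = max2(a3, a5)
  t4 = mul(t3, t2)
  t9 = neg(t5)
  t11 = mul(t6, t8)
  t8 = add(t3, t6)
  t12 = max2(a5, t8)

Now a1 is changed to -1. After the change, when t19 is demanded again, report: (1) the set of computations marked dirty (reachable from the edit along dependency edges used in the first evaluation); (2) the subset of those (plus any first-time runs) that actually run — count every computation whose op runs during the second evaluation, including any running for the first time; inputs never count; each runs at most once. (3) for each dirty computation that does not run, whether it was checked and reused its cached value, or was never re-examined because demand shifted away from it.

First demand of the output computes:
  t2 = add(4, 4) = 8
  t3 = max2(8, 5) = 8
  t5 = max2(8, 4) = 8
  t6 = sub(8, 8) = 0
  t7 = min2(8, 8) = 8
  t8 = add(8, 0) = 8
  t15 = mul(8, 0) = 0
  t16 = max2(1, 0) = 1
  t18 = add(1, 8) = 9
  t19 = add(9, 1) = 10

After the edit, cleaning proceeds:
  t3: a read changed (a1 5->-1) — executes, giving 8 — identical to its old value.
  t6: dirty, but its reads are unchanged (t3 unchanged, t5 unchanged); cached 0 stands.
  t8: dirty, but its reads are unchanged (t3 unchanged, t6 unchanged); cached 8 stands.
  t15: dirty, but its reads are unchanged (t8 unchanged, t6 unchanged); cached 0 stands.
  t16: dirty, but its reads are unchanged (a6 unchanged, t15 unchanged); cached 1 stands.
  t18: dirty, but its reads are unchanged (t16 unchanged, t7 unchanged); cached 9 stands.
  t19: dirty, but its reads are unchanged (t18 unchanged, t16 unchanged); cached 10 stands.

Note the absorption at t3: it re-runs yet its value is the same, leaving the output's value untouched.

The edit dirties: t3, t6, t8, t15, t16, t18, t19.
1 computations run: t3.
Cache hits after checking: t6, t8, t15, t16, t18, t19.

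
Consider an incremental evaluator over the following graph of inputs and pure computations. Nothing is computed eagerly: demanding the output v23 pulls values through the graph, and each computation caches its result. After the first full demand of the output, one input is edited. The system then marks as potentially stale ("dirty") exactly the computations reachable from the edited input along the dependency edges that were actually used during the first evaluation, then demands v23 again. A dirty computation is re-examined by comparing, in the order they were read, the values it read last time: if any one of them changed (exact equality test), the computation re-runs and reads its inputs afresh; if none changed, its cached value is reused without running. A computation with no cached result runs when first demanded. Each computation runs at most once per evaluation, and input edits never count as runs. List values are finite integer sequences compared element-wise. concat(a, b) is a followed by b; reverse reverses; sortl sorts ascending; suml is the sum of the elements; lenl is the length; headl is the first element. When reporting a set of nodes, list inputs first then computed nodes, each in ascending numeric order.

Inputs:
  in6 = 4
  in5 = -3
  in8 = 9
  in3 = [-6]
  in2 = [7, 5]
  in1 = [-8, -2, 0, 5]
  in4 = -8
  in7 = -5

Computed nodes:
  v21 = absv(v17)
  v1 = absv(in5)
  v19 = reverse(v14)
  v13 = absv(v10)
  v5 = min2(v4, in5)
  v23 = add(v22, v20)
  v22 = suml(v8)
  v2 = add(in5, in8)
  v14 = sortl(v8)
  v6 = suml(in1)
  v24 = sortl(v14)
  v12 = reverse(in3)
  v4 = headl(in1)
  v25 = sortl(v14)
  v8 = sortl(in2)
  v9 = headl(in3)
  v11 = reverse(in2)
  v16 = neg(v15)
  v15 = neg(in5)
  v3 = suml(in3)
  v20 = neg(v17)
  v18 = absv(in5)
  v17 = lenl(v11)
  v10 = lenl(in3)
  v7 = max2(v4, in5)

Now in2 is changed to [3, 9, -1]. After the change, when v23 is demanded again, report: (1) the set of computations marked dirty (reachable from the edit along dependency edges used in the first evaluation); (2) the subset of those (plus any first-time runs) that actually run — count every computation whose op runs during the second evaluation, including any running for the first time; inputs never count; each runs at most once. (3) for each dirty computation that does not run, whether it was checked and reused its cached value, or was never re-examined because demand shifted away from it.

Dirty set: v8, v11, v17, v20, v22, v23.
Run set: v8, v11, v17, v20, v22, v23 (6 run).
All dirty computations ended up running.

Initial pass — values computed on the first demand:
  v8 = sortl([7, 5]) = [5, 7]
  v11 = reverse([7, 5]) = [5, 7]
  v17 = lenl([5, 7]) = 2
  v20 = neg(2) = -2
  v22 = suml([5, 7]) = 12
  v23 = add(12, -2) = 10

Second demand — change propagation:
  v8: re-runs because in2 [7, 5]->[3, 9, -1]; new result [-1, 3, 9].
  v11: re-runs because in2 [7, 5]->[3, 9, -1]; new result [-1, 9, 3].
  v17: re-runs because v11 [5, 7]->[-1, 9, 3]; new result 3.
  v20: re-runs because v17 2->3; new result -3.
  v22: re-runs because v8 [5, 7]->[-1, 3, 9]; new result 11.
  v23: re-runs because v22 12->11; v20 -2->-3; new result 8.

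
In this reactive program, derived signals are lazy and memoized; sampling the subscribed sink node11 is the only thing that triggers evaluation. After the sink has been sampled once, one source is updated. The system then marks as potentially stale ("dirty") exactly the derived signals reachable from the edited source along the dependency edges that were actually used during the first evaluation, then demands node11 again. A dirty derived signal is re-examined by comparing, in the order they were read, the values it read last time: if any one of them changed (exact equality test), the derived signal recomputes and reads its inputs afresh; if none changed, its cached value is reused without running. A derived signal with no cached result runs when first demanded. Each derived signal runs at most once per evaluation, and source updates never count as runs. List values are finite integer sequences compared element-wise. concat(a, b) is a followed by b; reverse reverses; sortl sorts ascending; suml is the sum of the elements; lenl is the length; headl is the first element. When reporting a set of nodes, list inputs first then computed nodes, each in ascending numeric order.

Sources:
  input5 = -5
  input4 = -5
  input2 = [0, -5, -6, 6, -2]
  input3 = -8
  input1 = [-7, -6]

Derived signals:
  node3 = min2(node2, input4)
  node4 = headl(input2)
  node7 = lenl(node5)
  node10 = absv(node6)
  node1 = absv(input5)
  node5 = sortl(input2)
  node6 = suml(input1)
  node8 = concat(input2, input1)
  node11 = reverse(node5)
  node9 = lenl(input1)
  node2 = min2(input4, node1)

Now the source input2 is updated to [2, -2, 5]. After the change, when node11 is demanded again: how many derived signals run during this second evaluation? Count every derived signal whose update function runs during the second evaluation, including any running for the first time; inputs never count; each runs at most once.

2 derived signals run: node5, node11.

First demand of the output computes:
  node5 = sortl([0, -5, -6, 6, -2]) = [-6, -5, -2, 0, 6]
  node11 = reverse([-6, -5, -2, 0, 6]) = [6, 0, -2, -5, -6]

After the edit, cleaning proceeds:
  node5: a read changed (input2 [0, -5, -6, 6, -2]->[2, -2, 5]) — executes, giving [-2, 2, 5].
  node11: a read changed (node5 [-6, -5, -2, 0, 6]->[-2, 2, 5]) — executes, giving [5, 2, -2].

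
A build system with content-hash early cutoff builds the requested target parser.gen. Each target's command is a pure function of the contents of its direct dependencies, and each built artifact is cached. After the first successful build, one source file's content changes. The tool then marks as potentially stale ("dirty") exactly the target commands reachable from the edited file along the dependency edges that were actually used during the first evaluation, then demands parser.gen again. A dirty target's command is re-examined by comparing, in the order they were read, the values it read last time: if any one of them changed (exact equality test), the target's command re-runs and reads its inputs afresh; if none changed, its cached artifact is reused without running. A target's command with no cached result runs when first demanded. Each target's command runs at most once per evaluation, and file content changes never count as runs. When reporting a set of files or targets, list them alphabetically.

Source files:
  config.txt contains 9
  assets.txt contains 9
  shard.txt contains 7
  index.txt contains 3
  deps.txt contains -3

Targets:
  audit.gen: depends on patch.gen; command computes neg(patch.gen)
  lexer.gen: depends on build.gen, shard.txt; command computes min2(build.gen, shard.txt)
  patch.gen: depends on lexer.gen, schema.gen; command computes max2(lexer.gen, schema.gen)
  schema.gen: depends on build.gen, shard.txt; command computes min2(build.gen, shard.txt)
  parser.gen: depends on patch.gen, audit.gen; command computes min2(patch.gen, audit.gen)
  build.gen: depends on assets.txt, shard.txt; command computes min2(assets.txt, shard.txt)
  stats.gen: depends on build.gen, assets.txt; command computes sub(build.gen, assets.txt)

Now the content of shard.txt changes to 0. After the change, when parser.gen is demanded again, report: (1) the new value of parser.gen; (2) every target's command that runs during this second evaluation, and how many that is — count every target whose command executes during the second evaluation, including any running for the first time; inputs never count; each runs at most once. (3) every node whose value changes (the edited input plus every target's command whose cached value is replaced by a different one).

New value of parser.gen: 0.
Target commands that run: audit.gen, build.gen, lexer.gen, parser.gen, patch.gen, schema.gen — 6 in total.
Values that change: audit.gen, build.gen, lexer.gen, parser.gen, patch.gen, schema.gen, shard.txt.

First evaluation (everything demanded from the output):
  build.gen = min2(9, 7) = 7
  lexer.gen = min2(7, 7) = 7
  schema.gen = min2(7, 7) = 7
  patch.gen = max2(7, 7) = 7
  audit.gen = neg(7) = -7
  parser.gen = min2(7, -7) = -7

Propagation after the edit:
  build.gen: runs — shard.txt 7->0; result 0.
  lexer.gen: runs — build.gen 7->0; shard.txt 7->0; result 0.
  schema.gen: runs — build.gen 7->0; shard.txt 7->0; result 0.
  patch.gen: runs — lexer.gen 7->0; schema.gen 7->0; result 0.
  audit.gen: runs — patch.gen 7->0; result 0.
  parser.gen: runs — patch.gen 7->0; audit.gen -7->0; result 0.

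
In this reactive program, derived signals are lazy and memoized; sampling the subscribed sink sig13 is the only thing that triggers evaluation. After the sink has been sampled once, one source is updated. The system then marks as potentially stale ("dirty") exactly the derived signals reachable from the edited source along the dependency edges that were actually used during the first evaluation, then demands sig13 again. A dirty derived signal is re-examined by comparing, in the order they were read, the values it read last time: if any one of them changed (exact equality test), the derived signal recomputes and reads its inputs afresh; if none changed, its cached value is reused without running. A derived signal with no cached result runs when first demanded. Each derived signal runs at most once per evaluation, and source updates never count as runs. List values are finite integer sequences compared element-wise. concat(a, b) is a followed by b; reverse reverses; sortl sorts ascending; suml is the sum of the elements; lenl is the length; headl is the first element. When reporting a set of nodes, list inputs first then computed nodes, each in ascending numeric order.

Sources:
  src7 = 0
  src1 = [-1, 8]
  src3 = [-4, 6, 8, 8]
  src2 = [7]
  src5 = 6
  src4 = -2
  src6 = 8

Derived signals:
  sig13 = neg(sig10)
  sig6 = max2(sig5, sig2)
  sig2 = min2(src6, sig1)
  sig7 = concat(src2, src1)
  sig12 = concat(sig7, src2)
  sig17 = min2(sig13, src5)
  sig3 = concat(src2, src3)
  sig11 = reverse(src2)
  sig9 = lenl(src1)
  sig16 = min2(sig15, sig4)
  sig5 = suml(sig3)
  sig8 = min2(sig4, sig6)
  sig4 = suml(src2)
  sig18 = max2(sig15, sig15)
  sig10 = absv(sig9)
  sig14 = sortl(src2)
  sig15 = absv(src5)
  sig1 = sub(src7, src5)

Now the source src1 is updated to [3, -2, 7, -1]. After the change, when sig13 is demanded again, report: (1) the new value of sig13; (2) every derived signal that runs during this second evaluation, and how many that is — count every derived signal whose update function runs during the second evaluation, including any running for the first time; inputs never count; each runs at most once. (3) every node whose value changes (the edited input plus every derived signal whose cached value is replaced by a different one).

Demanding sig13 again yields -4.
3 derived signals run: sig9, sig10, sig13.
The nodes whose values change: src1, sig9, sig10, sig13.

First demand of the output computes:
  sig9 = lenl([-1, 8]) = 2
  sig10 = absv(2) = 2
  sig13 = neg(2) = -2

After the edit, cleaning proceeds:
  sig9: a read changed (src1 [-1, 8]->[3, -2, 7, -1]) — executes, giving 4.
  sig10: a read changed (sig9 2->4) — executes, giving 4.
  sig13: a read changed (sig10 2->4) — executes, giving -4.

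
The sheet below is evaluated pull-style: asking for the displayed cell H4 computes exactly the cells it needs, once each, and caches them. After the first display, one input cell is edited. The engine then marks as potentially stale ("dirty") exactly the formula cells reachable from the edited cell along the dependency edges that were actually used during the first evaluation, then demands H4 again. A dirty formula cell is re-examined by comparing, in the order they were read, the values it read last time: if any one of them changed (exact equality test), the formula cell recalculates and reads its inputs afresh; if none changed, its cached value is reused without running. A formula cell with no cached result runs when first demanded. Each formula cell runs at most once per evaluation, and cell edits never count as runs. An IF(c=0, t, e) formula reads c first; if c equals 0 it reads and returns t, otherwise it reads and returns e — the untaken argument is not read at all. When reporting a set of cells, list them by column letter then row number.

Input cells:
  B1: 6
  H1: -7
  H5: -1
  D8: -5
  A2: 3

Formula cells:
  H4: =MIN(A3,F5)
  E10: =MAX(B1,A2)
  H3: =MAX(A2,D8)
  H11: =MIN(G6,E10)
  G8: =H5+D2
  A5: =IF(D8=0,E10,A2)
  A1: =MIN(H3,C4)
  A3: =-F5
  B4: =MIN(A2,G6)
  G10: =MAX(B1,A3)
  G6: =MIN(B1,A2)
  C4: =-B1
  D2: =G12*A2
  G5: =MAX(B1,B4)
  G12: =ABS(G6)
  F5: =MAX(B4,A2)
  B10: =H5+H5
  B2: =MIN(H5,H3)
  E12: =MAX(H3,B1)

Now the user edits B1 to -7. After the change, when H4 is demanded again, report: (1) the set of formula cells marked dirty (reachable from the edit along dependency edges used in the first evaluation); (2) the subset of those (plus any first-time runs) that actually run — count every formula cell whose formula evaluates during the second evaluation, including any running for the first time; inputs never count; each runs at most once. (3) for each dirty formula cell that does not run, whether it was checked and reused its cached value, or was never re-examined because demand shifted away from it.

The edit dirties: A3, B4, F5, G6, H4.
3 formula cells run: B4, F5, G6.
Cache hits after checking: A3, H4.
Note the absorption at F5: it re-runs yet its value is the same, leaving the output's value untouched.

First demand of the output computes:
  G6 = MIN(6, 3) = 3
  B4 = MIN(3, 3) = 3
  F5 = MAX(3, 3) = 3
  A3 = -(3) = -3
  H4 = MIN(-3, 3) = -3

After the edit, cleaning proceeds:
  G6: a read changed (B1 6->-7) — executes, giving -7.
  B4: a read changed (G6 3->-7) — executes, giving -7.
  F5: a read changed (B4 3->-7) — executes, giving 3 — identical to its old value.
  A3: dirty, but its reads are unchanged (F5 unchanged); cached -3 stands.
  H4: dirty, but its reads are unchanged (A3 unchanged, F5 unchanged); cached -3 stands.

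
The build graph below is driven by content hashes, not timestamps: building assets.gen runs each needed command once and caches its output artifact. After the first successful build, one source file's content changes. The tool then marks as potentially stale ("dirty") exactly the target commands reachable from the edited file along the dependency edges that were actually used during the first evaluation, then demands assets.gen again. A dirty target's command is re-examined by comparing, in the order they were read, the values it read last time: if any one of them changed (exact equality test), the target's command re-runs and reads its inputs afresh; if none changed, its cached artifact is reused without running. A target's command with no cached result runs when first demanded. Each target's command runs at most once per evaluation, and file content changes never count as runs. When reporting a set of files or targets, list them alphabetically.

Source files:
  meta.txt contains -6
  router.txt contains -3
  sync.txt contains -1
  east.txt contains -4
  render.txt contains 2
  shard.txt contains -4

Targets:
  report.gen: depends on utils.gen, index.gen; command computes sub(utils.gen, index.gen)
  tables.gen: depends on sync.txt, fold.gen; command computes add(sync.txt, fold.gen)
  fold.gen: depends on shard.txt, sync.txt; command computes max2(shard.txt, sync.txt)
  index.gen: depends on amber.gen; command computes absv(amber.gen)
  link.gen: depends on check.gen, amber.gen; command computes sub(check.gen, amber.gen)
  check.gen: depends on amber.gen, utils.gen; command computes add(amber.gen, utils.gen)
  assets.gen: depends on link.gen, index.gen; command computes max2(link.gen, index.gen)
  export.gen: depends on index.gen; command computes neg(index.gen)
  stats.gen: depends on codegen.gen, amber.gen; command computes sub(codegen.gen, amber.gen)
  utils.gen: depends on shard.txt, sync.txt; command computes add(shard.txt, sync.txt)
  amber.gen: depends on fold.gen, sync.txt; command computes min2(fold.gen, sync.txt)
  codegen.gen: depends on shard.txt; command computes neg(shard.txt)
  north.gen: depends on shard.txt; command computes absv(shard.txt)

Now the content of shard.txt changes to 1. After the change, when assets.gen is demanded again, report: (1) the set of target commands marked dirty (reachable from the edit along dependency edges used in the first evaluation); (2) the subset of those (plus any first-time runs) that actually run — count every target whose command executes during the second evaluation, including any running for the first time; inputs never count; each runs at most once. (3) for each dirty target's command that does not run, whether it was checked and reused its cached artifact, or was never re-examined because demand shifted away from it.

Initial pass — values computed on the first demand:
  fold.gen = max2(-4, -1) = -1
  amber.gen = min2(-1, -1) = -1
  index.gen = absv(-1) = 1
  utils.gen = add(-4, -1) = -5
  check.gen = add(-1, -5) = -6
  link.gen = sub(-6, -1) = -5
  assets.gen = max2(-5, 1) = 1

Second demand — change propagation:
  fold.gen: re-runs because shard.txt -4->1; new result 1.
  amber.gen: re-runs because fold.gen -1->1; new result -1 (unchanged).
  index.gen: re-examined; everything it read last time is the same (amber.gen unchanged) — cache 1 kept, no run.
  utils.gen: re-runs because shard.txt -4->1; new result 0.
  check.gen: re-runs because utils.gen -5->0; new result -1.
  link.gen: re-runs because check.gen -6->-1; new result 0.
  assets.gen: re-runs because link.gen -5->0; new result 1 (unchanged).

The important point: at index.gen every value read last time is unchanged, so the dirty flag clears without a run.

Dirty set: amber.gen, assets.gen, check.gen, fold.gen, index.gen, link.gen, utils.gen.
Run set: amber.gen, assets.gen, check.gen, fold.gen, link.gen, utils.gen (6 run).
Re-examined without running (cache reused): index.gen.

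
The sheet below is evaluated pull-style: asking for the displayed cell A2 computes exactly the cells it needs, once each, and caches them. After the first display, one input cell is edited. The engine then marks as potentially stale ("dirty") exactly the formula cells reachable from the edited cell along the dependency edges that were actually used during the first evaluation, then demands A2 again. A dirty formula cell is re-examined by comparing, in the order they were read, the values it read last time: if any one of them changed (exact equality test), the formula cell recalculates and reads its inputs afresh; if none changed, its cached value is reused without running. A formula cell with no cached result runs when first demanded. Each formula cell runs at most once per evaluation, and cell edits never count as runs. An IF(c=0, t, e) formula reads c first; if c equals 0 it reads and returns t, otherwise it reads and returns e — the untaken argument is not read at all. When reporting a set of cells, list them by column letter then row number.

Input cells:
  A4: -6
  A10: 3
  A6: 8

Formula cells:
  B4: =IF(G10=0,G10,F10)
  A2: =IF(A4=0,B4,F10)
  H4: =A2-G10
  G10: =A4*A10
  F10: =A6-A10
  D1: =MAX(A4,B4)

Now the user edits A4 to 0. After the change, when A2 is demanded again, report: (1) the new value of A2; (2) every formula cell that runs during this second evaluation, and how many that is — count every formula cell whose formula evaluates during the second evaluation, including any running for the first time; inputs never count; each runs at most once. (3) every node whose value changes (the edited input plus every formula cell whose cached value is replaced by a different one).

Demanding A2 again yields 0.
3 formula cells run: A2, B4, G10.
The nodes whose values change: A2, A4.
Note the branch switch — B4, G10 had no cache and run now for the first time.

First demand of the output computes:
  F10 = 8 - 3 = 5
  A2 = IF(A4=0: A4=-6 -> else branch F10) = 5

After the edit, cleaning proceeds:
  G10: had never run; runs now, result 0.
  B4: had never run; runs now, result 0.
  A2: a read changed (A4 -6->0) — executes, giving 0.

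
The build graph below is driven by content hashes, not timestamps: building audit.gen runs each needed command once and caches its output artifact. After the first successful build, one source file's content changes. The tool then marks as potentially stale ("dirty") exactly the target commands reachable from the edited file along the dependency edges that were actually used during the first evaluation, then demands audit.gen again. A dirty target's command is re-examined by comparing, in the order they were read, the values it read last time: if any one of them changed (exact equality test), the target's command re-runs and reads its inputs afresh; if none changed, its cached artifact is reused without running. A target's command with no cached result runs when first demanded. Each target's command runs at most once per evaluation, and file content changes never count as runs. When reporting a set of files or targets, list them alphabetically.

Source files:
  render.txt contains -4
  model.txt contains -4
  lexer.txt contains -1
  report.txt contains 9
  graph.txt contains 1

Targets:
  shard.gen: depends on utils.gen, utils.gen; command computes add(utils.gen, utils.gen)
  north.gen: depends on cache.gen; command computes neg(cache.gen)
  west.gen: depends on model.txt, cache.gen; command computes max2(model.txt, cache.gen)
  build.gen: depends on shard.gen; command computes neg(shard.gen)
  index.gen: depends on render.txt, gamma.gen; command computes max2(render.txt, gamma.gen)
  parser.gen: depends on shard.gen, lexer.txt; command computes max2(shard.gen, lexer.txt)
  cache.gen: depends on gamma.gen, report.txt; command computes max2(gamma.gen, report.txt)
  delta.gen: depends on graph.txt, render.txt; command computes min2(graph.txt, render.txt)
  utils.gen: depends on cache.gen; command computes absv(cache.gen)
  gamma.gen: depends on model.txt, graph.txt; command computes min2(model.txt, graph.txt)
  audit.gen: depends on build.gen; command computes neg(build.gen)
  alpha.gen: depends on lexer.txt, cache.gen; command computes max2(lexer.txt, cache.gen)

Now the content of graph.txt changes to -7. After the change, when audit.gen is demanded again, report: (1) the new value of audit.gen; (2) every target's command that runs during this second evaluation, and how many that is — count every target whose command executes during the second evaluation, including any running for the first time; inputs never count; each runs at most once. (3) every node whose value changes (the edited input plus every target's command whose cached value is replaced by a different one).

Initial pass — values computed on the first demand:
  gamma.gen = min2(-4, 1) = -4
  cache.gen = max2(-4, 9) = 9
  utils.gen = absv(9) = 9
  shard.gen = add(9, 9) = 18
  build.gen = neg(18) = -18
  audit.gen = neg(-18) = 18

Second demand — change propagation:
  gamma.gen: re-runs because graph.txt 1->-7; new result -7.
  cache.gen: re-runs because gamma.gen -4->-7; new result 9 (unchanged).
  utils.gen: re-examined; everything it read last time is the same (cache.gen unchanged) — cache 9 kept, no run.
  shard.gen: re-examined; everything it read last time is the same (utils.gen unchanged, utils.gen unchanged) — cache 18 kept, no run.
  build.gen: re-examined; everything it read last time is the same (shard.gen unchanged) — cache -18 kept, no run.
  audit.gen: re-examined; everything it read last time is the same (build.gen unchanged) — cache 18 kept, no run.

The important point: cache.gen recomputes to an identical value, and the output ends up unchanged.

audit.gen now evaluates to 18.
Run set: cache.gen, gamma.gen (2 run).
Changed values: gamma.gen, graph.txt.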